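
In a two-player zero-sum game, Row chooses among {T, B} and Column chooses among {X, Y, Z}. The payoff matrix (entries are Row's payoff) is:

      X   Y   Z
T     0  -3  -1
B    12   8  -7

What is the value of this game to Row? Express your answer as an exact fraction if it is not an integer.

Row minima: T → -3, B → -7; maximin = -3.
Column maxima: X → 12, Y → 8, Z → -1; minimax = -1.
-3 ≠ -1, so there is no saddle point; optimal play is mixed.
X is strictly dominated by Y (it gives Row strictly more in every row), so Column never plays it.
On the remaining 2×2 (T, B vs Y, Z):
Let Row play T with probability p. Expected payoff against Y: (-3)p + 8(1−p) = −11p + 8; against Z: (-1)p + (-7)(1−p) = 6p − 7.
Setting these equal: −11p + 8 = 6p − 7 ⇒ −17p = -15 ⇒ p = 15/17, and the value is (-11)·(15/17) + 8 = -29/17.
For Column: with q = P(Y), equating T's and B's payoffs gives −2q − 1 = 15q − 7 ⇒ q = 6/17.

-29/17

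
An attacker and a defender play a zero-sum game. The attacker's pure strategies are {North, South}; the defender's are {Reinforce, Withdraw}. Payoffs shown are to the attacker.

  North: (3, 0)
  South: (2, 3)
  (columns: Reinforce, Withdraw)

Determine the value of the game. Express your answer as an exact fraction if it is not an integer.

9/4

Row minima: North → 0, South → 2; maximin = 2.
Column maxima: Reinforce → 3, Withdraw → 3; minimax = 3.
2 ≠ 3, so there is no saddle point; optimal play is mixed.
Let the attacker play North with probability p. Expected payoff against Reinforce: 3p + 2(1−p) = p + 2; against Withdraw: 0p + 3(1−p) = −3p + 3.
Setting these equal: p + 2 = −3p + 3 ⇒ 4p = 1 ⇒ p = 1/4, and the value is (1)·(1/4) + 2 = 9/4.
For the defender: with q = P(Reinforce), equating North's and South's payoffs gives 3q = −q + 3 ⇒ q = 3/4.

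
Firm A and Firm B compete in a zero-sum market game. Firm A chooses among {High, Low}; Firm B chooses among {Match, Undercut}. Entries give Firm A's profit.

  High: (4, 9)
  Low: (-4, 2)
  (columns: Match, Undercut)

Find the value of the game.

4

Row minima: High → 4, Low → -4; maximin = 4.
Column maxima: Match → 4, Undercut → 9; minimax = 4.
Since maximin = minimax = 4, there is a saddle point and the value is 4.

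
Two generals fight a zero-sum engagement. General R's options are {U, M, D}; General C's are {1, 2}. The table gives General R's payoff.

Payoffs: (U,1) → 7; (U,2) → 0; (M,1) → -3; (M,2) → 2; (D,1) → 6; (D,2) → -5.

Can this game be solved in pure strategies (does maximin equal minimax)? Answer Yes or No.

Row minima: U → 0, M → -3, D → -5; maximin = 0.
Column maxima: 1 → 7, 2 → 2; minimax = 2.
0 ≠ 2, so no pure-strategy equilibrium exists.

No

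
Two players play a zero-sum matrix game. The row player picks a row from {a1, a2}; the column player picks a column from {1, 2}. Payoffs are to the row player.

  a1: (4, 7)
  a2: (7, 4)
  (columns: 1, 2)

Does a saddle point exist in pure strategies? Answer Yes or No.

No

Row minima: a1 → 4, a2 → 4; maximin = 4.
Column maxima: 1 → 7, 2 → 7; minimax = 7.
4 ≠ 7, so no pure-strategy equilibrium exists.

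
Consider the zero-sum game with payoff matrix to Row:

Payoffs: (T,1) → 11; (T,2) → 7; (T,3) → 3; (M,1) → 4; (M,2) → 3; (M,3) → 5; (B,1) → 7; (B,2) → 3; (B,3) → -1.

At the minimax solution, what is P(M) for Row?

2/3

Row minima: T → 3, M → 3, B → -1; maximin = 3.
Column maxima: 1 → 11, 2 → 7, 3 → 5; minimax = 5.
3 ≠ 5, so there is no saddle point; optimal play is mixed.
B is strictly dominated by T, so Row never plays it.
1 is strictly dominated by 2 (it gives Row strictly more in every row), so Column never plays it.
On the remaining 2×2 (T, M vs 2, 3):
Let Row play T with probability p. Expected payoff against 2: 7p + 3(1−p) = 4p + 3; against 3: 3p + 5(1−p) = −2p + 5.
Setting these equal: 4p + 3 = −2p + 5 ⇒ 6p = 2 ⇒ p = 1/3, and the value is (4)·(1/3) + 3 = 13/3.
For Column: with q = P(2), equating T's and M's payoffs gives 4q + 3 = −2q + 5 ⇒ q = 1/3.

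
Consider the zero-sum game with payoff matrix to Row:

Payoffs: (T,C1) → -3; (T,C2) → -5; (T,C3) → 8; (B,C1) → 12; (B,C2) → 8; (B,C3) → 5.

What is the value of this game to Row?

89/16

Row minima: T → -5, B → 5; maximin = 5.
Column maxima: C1 → 12, C2 → 8, C3 → 8; minimax = 8.
5 ≠ 8, so there is no saddle point; optimal play is mixed.
C1 is strictly dominated by C2 (it gives Row strictly more in every row), so Column never plays it.
On the remaining 2×2 (T, B vs C2, C3):
Let Row play T with probability p. Expected payoff against C2: (-5)p + 8(1−p) = −13p + 8; against C3: 8p + 5(1−p) = 3p + 5.
Setting these equal: −13p + 8 = 3p + 5 ⇒ −16p = -3 ⇒ p = 3/16, and the value is (-13)·(3/16) + 8 = 89/16.
For Column: with q = P(C2), equating T's and B's payoffs gives −13q + 8 = 3q + 5 ⇒ q = 3/16.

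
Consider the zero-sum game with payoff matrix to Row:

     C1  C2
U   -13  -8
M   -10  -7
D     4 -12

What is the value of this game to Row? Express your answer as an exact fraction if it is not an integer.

-148/19

Row minima: U → -13, M → -10, D → -12; maximin = -10.
Column maxima: C1 → 4, C2 → -7; minimax = -7.
-10 ≠ -7, so there is no saddle point; optimal play is mixed.
U is strictly dominated by M, so Row never plays it.
On the remaining 2×2 (M, D vs C1, C2):
Let Row play M with probability p. Expected payoff against C1: (-10)p + 4(1−p) = −14p + 4; against C2: (-7)p + (-12)(1−p) = 5p − 12.
Setting these equal: −14p + 4 = 5p − 12 ⇒ −19p = -16 ⇒ p = 16/19, and the value is (-14)·(16/19) + 4 = -148/19.
For Column: with q = P(C1), equating M's and D's payoffs gives −3q − 7 = 16q − 12 ⇒ q = 5/19.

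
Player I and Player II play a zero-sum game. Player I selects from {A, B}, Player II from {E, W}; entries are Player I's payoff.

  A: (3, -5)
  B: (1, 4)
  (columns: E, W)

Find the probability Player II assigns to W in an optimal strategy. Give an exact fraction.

Row minima: A → -5, B → 1; maximin = 1.
Column maxima: E → 3, W → 4; minimax = 3.
1 ≠ 3, so there is no saddle point; optimal play is mixed.
Let Player I play A with probability p. Expected payoff against E: 3p + 1(1−p) = 2p + 1; against W: (-5)p + 4(1−p) = −9p + 4.
Setting these equal: 2p + 1 = −9p + 4 ⇒ 11p = 3 ⇒ p = 3/11, and the value is (2)·(3/11) + 1 = 17/11.
For Player II: with q = P(E), equating A's and B's payoffs gives 8q − 5 = −3q + 4 ⇒ q = 9/11.

2/11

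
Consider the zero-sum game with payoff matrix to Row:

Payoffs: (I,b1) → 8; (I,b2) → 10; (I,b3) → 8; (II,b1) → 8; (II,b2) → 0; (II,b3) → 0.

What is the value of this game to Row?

8

Row minima: I → 8, II → 0; maximin = 8.
Column maxima: b1 → 8, b2 → 10, b3 → 8; minimax = 8.
Since maximin = minimax = 8, there is a saddle point and the value is 8.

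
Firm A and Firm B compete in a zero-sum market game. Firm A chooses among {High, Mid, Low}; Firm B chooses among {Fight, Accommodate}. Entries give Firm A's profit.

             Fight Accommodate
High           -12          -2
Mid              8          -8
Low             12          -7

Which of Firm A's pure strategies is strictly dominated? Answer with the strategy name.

Mid

Low gives a strictly higher payoff than Mid against every column: 12 > 8, -7 > -8.
So Mid is strictly dominated and Firm A never plays it.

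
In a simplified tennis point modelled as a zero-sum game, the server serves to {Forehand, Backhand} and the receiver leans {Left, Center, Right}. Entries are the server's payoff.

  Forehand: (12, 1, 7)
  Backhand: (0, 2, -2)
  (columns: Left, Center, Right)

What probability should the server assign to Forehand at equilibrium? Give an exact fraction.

2/5

Row minima: Forehand → 1, Backhand → -2; maximin = 1.
Column maxima: Left → 12, Center → 2, Right → 7; minimax = 2.
1 ≠ 2, so there is no saddle point; optimal play is mixed.
Left is strictly dominated by Right (it gives the server strictly more in every row), so the receiver never plays it.
On the remaining 2×2 (Forehand, Backhand vs Center, Right):
Let the server play Forehand with probability p. Expected payoff against Center: 1p + 2(1−p) = −p + 2; against Right: 7p + (-2)(1−p) = 9p − 2.
Setting these equal: −p + 2 = 9p − 2 ⇒ −10p = -4 ⇒ p = 2/5, and the value is (-1)·(2/5) + 2 = 8/5.
For the receiver: with q = P(Center), equating Forehand's and Backhand's payoffs gives −6q + 7 = 4q − 2 ⇒ q = 9/10.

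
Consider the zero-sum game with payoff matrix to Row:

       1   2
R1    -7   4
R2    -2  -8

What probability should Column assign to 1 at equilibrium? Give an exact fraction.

12/17

Row minima: R1 → -7, R2 → -8; maximin = -7.
Column maxima: 1 → -2, 2 → 4; minimax = -2.
-7 ≠ -2, so there is no saddle point; optimal play is mixed.
Let Row play R1 with probability p. Expected payoff against 1: (-7)p + (-2)(1−p) = −5p − 2; against 2: 4p + (-8)(1−p) = 12p − 8.
Setting these equal: −5p − 2 = 12p − 8 ⇒ −17p = -6 ⇒ p = 6/17, and the value is (-5)·(6/17) − 2 = -64/17.
For Column: with q = P(1), equating R1's and R2's payoffs gives −11q + 4 = 6q − 8 ⇒ q = 12/17.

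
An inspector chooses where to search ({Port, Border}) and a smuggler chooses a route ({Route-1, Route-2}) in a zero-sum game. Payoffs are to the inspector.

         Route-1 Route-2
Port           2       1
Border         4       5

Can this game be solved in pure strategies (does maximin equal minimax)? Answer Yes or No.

Row minima: Port → 1, Border → 4; maximin = 4.
Column maxima: Route-1 → 4, Route-2 → 5; minimax = 4.
maximin = minimax = 4, so a saddle point exists.

Yes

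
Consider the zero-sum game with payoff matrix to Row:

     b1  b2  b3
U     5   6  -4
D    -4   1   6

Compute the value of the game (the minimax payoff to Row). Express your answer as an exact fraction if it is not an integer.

14/19

Row minima: U → -4, D → -4; maximin = -4.
Column maxima: b1 → 5, b2 → 6, b3 → 6; minimax = 5.
-4 ≠ 5, so there is no saddle point; optimal play is mixed.
b2 is strictly dominated by b1 (it gives Row strictly more in every row), so Column never plays it.
On the remaining 2×2 (U, D vs b1, b3):
Let Row play U with probability p. Expected payoff against b1: 5p + (-4)(1−p) = 9p − 4; against b3: (-4)p + 6(1−p) = −10p + 6.
Setting these equal: 9p − 4 = −10p + 6 ⇒ 19p = 10 ⇒ p = 10/19, and the value is (9)·(10/19) − 4 = 14/19.
For Column: with q = P(b1), equating U's and D's payoffs gives 9q − 4 = −10q + 6 ⇒ q = 10/19.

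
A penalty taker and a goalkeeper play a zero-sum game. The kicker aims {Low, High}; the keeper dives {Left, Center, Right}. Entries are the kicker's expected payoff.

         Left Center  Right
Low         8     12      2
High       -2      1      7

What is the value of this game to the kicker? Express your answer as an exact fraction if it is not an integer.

Row minima: Low → 2, High → -2; maximin = 2.
Column maxima: Left → 8, Center → 12, Right → 7; minimax = 7.
2 ≠ 7, so there is no saddle point; optimal play is mixed.
Center is strictly dominated by Left (it gives the kicker strictly more in every row), so the keeper never plays it.
On the remaining 2×2 (Low, High vs Left, Right):
Let the kicker play Low with probability p. Expected payoff against Left: 8p + (-2)(1−p) = 10p − 2; against Right: 2p + 7(1−p) = −5p + 7.
Setting these equal: 10p − 2 = −5p + 7 ⇒ 15p = 9 ⇒ p = 3/5, and the value is (10)·(3/5) − 2 = 4.
For the keeper: with q = P(Left), equating Low's and High's payoffs gives 6q + 2 = −9q + 7 ⇒ q = 1/3.

4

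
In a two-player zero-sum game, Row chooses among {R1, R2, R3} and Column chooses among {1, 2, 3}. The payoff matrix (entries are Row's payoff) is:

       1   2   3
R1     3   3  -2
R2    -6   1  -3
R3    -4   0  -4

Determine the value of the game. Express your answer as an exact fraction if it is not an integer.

Row minima: R1 → -2, R2 → -6, R3 → -4; maximin = -2.
Column maxima: 1 → 3, 2 → 3, 3 → -2; minimax = -2.
Since maximin = minimax = -2, there is a saddle point and the value is -2.

-2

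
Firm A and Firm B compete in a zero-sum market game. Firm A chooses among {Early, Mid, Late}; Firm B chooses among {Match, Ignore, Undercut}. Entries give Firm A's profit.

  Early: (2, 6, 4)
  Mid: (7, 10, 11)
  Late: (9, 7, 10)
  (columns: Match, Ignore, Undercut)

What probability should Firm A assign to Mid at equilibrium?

2/5

Row minima: Early → 2, Mid → 7, Late → 7; maximin = 7.
Column maxima: Match → 9, Ignore → 10, Undercut → 11; minimax = 9.
7 ≠ 9, so there is no saddle point; optimal play is mixed.
Early is strictly dominated by Mid, so Firm A never plays it.
Undercut is strictly dominated by Match (it gives Firm A strictly more in every row), so Firm B never plays it.
On the remaining 2×2 (Mid, Late vs Match, Ignore):
Let Firm A play Mid with probability p. Expected payoff against Match: 7p + 9(1−p) = −2p + 9; against Ignore: 10p + 7(1−p) = 3p + 7.
Setting these equal: −2p + 9 = 3p + 7 ⇒ −5p = -2 ⇒ p = 2/5, and the value is (-2)·(2/5) + 9 = 41/5.
For Firm B: with q = P(Match), equating Mid's and Late's payoffs gives −3q + 10 = 2q + 7 ⇒ q = 3/5.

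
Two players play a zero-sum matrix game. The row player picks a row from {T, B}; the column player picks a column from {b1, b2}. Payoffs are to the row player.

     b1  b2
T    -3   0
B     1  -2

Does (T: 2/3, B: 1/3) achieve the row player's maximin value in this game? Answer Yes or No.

No

Against b1 this mix gives (2/3)·(-3) + (1/3)·1 = -5/3.
Against b2 this mix gives (2/3)·0 + (1/3)·(-2) = -2/3.
The column player will play b1, holding the row player to -5/3. Shifting weight toward the row that does better against b1 would raise this floor (the equalizing mix achieves -1 against both b1 and b2), so the proposed strategy is not optimal.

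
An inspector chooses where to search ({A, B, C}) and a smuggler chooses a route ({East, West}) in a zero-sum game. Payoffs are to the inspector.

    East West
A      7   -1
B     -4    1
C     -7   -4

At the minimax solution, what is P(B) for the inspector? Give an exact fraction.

8/13

Row minima: A → -1, B → -4, C → -7; maximin = -1.
Column maxima: East → 7, West → 1; minimax = 1.
-1 ≠ 1, so there is no saddle point; optimal play is mixed.
C is strictly dominated by A, so the inspector never plays it.
On the remaining 2×2 (A, B vs East, West):
Let the inspector play A with probability p. Expected payoff against East: 7p + (-4)(1−p) = 11p − 4; against West: (-1)p + 1(1−p) = −2p + 1.
Setting these equal: 11p − 4 = −2p + 1 ⇒ 13p = 5 ⇒ p = 5/13, and the value is (11)·(5/13) − 4 = 3/13.
For the smuggler: with q = P(East), equating A's and B's payoffs gives 8q − 1 = −5q + 1 ⇒ q = 2/13.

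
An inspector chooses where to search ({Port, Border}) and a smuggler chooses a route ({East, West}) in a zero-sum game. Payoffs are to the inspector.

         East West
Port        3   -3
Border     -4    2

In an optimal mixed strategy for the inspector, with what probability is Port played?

Row minima: Port → -3, Border → -4; maximin = -3.
Column maxima: East → 3, West → 2; minimax = 2.
-3 ≠ 2, so there is no saddle point; optimal play is mixed.
Let the inspector play Port with probability p. Expected payoff against East: 3p + (-4)(1−p) = 7p − 4; against West: (-3)p + 2(1−p) = −5p + 2.
Setting these equal: 7p − 4 = −5p + 2 ⇒ 12p = 6 ⇒ p = 1/2, and the value is (7)·(1/2) − 4 = -1/2.
For the smuggler: with q = P(East), equating Port's and Border's payoffs gives 6q − 3 = −6q + 2 ⇒ q = 5/12.

1/2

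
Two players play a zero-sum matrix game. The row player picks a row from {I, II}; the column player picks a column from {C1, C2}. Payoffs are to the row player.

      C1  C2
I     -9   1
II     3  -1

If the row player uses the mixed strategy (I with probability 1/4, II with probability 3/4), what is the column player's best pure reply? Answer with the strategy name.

C2

If the column player plays C1, the row player's expected payoff is (1/4)·(-9) + (3/4)·3 = 0.
If the column player plays C2, the row player's expected payoff is (1/4)·1 + (3/4)·(-1) = -1/2.
The column player minimizes the row player's payoff; the smallest is -1/2, so the best response is C2.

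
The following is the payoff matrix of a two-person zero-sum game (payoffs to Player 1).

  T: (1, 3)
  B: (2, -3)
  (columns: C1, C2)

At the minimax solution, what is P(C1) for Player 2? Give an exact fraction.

Row minima: T → 1, B → -3; maximin = 1.
Column maxima: C1 → 2, C2 → 3; minimax = 2.
1 ≠ 2, so there is no saddle point; optimal play is mixed.
Let Player 1 play T with probability p. Expected payoff against C1: 1p + 2(1−p) = −p + 2; against C2: 3p + (-3)(1−p) = 6p − 3.
Setting these equal: −p + 2 = 6p − 3 ⇒ −7p = -5 ⇒ p = 5/7, and the value is (-1)·(5/7) + 2 = 9/7.
For Player 2: with q = P(C1), equating T's and B's payoffs gives −2q + 3 = 5q − 3 ⇒ q = 6/7.

6/7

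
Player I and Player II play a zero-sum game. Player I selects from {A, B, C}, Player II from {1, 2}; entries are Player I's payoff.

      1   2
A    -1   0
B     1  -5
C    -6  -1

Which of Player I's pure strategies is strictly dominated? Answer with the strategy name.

A gives a strictly higher payoff than C against every column: -1 > -6, 0 > -1.
So C is strictly dominated and Player I never plays it.

C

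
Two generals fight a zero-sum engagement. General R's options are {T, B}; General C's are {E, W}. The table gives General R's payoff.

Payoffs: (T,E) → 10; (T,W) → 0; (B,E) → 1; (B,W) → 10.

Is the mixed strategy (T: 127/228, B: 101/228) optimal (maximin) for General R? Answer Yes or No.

No

Against E this mix gives (127/228)·10 + (101/228)·1 = 457/76.
Against W this mix gives (127/228)·0 + (101/228)·10 = 505/114.
General C will play W, holding General R to 505/114. Shifting weight toward the row that does better against W would raise this floor (the equalizing mix achieves 100/19 against both W and E), so the proposed strategy is not optimal.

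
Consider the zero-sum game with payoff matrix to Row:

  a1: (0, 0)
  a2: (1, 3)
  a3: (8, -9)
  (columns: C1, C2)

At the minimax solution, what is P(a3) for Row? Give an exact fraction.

2/19

Row minima: a1 → 0, a2 → 1, a3 → -9; maximin = 1.
Column maxima: C1 → 8, C2 → 3; minimax = 3.
1 ≠ 3, so there is no saddle point; optimal play is mixed.
a1 is strictly dominated by a2, so Row never plays it.
On the remaining 2×2 (a2, a3 vs C1, C2):
Let Row play a2 with probability p. Expected payoff against C1: 1p + 8(1−p) = −7p + 8; against C2: 3p + (-9)(1−p) = 12p − 9.
Setting these equal: −7p + 8 = 12p − 9 ⇒ −19p = -17 ⇒ p = 17/19, and the value is (-7)·(17/19) + 8 = 33/19.
For Column: with q = P(C1), equating a2's and a3's payoffs gives −2q + 3 = 17q − 9 ⇒ q = 12/19.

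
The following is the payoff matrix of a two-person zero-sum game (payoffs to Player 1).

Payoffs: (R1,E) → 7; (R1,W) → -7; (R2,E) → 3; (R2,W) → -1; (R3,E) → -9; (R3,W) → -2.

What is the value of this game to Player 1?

-1

Row minima: R1 → -7, R2 → -1, R3 → -9; maximin = -1.
Column maxima: E → 7, W → -1; minimax = -1.
Since maximin = minimax = -1, there is a saddle point and the value is -1.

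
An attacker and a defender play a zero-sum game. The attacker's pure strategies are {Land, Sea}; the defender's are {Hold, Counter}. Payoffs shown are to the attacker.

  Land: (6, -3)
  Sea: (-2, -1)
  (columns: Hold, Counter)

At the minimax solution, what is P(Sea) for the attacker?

Row minima: Land → -3, Sea → -2; maximin = -2.
Column maxima: Hold → 6, Counter → -1; minimax = -1.
-2 ≠ -1, so there is no saddle point; optimal play is mixed.
Let the attacker play Land with probability p. Expected payoff against Hold: 6p + (-2)(1−p) = 8p − 2; against Counter: (-3)p + (-1)(1−p) = −2p − 1.
Setting these equal: 8p − 2 = −2p − 1 ⇒ 10p = 1 ⇒ p = 1/10, and the value is (8)·(1/10) − 2 = -6/5.
For the defender: with q = P(Hold), equating Land's and Sea's payoffs gives 9q − 3 = −q − 1 ⇒ q = 1/5.

9/10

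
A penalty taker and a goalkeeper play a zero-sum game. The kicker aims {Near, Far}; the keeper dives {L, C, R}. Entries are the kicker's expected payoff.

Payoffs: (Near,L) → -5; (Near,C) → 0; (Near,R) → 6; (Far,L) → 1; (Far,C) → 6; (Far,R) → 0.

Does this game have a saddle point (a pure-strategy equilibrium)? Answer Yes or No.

Row minima: Near → -5, Far → 0; maximin = 0.
Column maxima: L → 1, C → 6, R → 6; minimax = 1.
0 ≠ 1, so no pure-strategy equilibrium exists.

No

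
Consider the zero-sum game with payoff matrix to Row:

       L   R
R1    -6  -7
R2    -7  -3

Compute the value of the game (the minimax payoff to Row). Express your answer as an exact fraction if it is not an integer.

-31/5

Row minima: R1 → -7, R2 → -7; maximin = -7.
Column maxima: L → -6, R → -3; minimax = -6.
-7 ≠ -6, so there is no saddle point; optimal play is mixed.
Let Row play R1 with probability p. Expected payoff against L: (-6)p + (-7)(1−p) = p − 7; against R: (-7)p + (-3)(1−p) = −4p − 3.
Setting these equal: p − 7 = −4p − 3 ⇒ 5p = 4 ⇒ p = 4/5, and the value is (1)·(4/5) − 7 = -31/5.
For Column: with q = P(L), equating R1's and R2's payoffs gives q − 7 = −4q − 3 ⇒ q = 4/5.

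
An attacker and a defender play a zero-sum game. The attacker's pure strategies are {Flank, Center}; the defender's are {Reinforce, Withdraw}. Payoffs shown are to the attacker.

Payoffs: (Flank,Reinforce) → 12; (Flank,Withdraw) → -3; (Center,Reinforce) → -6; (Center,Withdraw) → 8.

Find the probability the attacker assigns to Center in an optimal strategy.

15/29

Row minima: Flank → -3, Center → -6; maximin = -3.
Column maxima: Reinforce → 12, Withdraw → 8; minimax = 8.
-3 ≠ 8, so there is no saddle point; optimal play is mixed.
Let the attacker play Flank with probability p. Expected payoff against Reinforce: 12p + (-6)(1−p) = 18p − 6; against Withdraw: (-3)p + 8(1−p) = −11p + 8.
Setting these equal: 18p − 6 = −11p + 8 ⇒ 29p = 14 ⇒ p = 14/29, and the value is (18)·(14/29) − 6 = 78/29.
For the defender: with q = P(Reinforce), equating Flank's and Center's payoffs gives 15q − 3 = −14q + 8 ⇒ q = 11/29.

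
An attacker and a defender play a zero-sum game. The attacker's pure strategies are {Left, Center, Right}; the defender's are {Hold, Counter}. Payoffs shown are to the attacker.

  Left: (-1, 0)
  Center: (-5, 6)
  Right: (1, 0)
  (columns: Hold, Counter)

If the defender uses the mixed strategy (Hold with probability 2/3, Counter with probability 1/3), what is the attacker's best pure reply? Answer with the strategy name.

Expected payoff of Left: (2/3)·(-1) + (1/3)·0 = -2/3.
Expected payoff of Center: (2/3)·(-5) + (1/3)·6 = -4/3.
Expected payoff of Right: (2/3)·1 + (1/3)·0 = 2/3.
The largest is 2/3, so the attacker's best response is Right.

Right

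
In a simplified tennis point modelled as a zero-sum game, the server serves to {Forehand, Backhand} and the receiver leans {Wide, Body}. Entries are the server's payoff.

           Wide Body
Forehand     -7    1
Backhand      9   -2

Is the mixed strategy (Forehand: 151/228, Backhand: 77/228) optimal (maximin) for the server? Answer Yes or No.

Against Wide this mix gives (151/228)·(-7) + (77/228)·9 = -91/57.
Against Body this mix gives (151/228)·1 + (77/228)·(-2) = -1/76.
The receiver will play Wide, holding the server to -91/57. Shifting weight toward the row that does better against Wide would raise this floor (the equalizing mix achieves -5/19 against both Wide and Body), so the proposed strategy is not optimal.

No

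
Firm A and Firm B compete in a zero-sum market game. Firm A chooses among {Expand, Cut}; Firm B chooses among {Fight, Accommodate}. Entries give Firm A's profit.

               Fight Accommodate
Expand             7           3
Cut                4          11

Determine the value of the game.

65/11

Row minima: Expand → 3, Cut → 4; maximin = 4.
Column maxima: Fight → 7, Accommodate → 11; minimax = 7.
4 ≠ 7, so there is no saddle point; optimal play is mixed.
Let Firm A play Expand with probability p. Expected payoff against Fight: 7p + 4(1−p) = 3p + 4; against Accommodate: 3p + 11(1−p) = −8p + 11.
Setting these equal: 3p + 4 = −8p + 11 ⇒ 11p = 7 ⇒ p = 7/11, and the value is (3)·(7/11) + 4 = 65/11.
For Firm B: with q = P(Fight), equating Expand's and Cut's payoffs gives 4q + 3 = −7q + 11 ⇒ q = 8/11.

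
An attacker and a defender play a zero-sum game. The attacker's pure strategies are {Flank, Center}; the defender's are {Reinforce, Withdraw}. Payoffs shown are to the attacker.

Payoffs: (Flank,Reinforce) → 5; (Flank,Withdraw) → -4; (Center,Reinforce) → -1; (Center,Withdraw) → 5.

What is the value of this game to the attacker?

7/5

Row minima: Flank → -4, Center → -1; maximin = -1.
Column maxima: Reinforce → 5, Withdraw → 5; minimax = 5.
-1 ≠ 5, so there is no saddle point; optimal play is mixed.
Let the attacker play Flank with probability p. Expected payoff against Reinforce: 5p + (-1)(1−p) = 6p − 1; against Withdraw: (-4)p + 5(1−p) = −9p + 5.
Setting these equal: 6p − 1 = −9p + 5 ⇒ 15p = 6 ⇒ p = 2/5, and the value is (6)·(2/5) − 1 = 7/5.
For the defender: with q = P(Reinforce), equating Flank's and Center's payoffs gives 9q − 4 = −6q + 5 ⇒ q = 3/5.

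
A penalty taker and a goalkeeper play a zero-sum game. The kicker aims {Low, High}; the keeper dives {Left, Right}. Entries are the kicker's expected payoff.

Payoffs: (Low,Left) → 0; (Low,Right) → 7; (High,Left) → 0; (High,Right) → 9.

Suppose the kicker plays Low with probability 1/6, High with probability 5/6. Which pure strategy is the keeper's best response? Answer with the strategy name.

Left

If the keeper plays Left, the kicker's expected payoff is (1/6)·0 + (5/6)·0 = 0.
If the keeper plays Right, the kicker's expected payoff is (1/6)·7 + (5/6)·9 = 26/3.
The keeper minimizes the kicker's payoff; the smallest is 0, so the best response is Left.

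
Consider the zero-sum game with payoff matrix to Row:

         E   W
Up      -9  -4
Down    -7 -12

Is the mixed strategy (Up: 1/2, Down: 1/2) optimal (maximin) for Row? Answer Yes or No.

Against E this mix gives (1/2)·(-9) + (1/2)·(-7) = -8.
Against W this mix gives (1/2)·(-4) + (1/2)·(-12) = -8.
All of Column's active replies (E, W) yield -8, and no column does worse for Row. The mix makes Column indifferent and guarantees -8, so it is optimal.

Yes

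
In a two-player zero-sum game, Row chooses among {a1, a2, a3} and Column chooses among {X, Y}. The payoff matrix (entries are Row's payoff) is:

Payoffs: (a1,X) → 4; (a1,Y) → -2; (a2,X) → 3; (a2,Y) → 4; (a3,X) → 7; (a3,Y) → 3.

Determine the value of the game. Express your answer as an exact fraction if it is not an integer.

Row minima: a1 → -2, a2 → 3, a3 → 3; maximin = 3.
Column maxima: X → 7, Y → 4; minimax = 4.
3 ≠ 4, so there is no saddle point; optimal play is mixed.
a1 is strictly dominated by a3, so Row never plays it.
On the remaining 2×2 (a2, a3 vs X, Y):
Let Row play a2 with probability p. Expected payoff against X: 3p + 7(1−p) = −4p + 7; against Y: 4p + 3(1−p) = p + 3.
Setting these equal: −4p + 7 = p + 3 ⇒ −5p = -4 ⇒ p = 4/5, and the value is (-4)·(4/5) + 7 = 19/5.
For Column: with q = P(X), equating a2's and a3's payoffs gives −q + 4 = 4q + 3 ⇒ q = 1/5.

19/5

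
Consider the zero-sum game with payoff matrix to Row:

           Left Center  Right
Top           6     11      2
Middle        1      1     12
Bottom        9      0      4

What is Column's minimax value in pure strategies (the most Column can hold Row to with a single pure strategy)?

9

Column maxima: Left → 9, Center → 11, Right → 12.
The smallest of these is 9.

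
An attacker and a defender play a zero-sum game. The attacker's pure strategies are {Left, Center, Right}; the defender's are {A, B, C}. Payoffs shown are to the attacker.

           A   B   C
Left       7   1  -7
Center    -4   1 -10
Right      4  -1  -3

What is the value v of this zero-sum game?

Row minima: Left → -7, Center → -10, Right → -3; maximin = -3.
Column maxima: A → 7, B → 1, C → -3; minimax = -3.
Since maximin = minimax = -3, there is a saddle point and the value is -3.

-3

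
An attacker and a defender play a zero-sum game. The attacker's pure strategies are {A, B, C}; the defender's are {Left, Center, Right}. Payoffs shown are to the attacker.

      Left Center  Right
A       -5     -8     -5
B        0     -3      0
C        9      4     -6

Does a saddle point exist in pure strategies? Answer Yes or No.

Row minima: A → -8, B → -3, C → -6; maximin = -3.
Column maxima: Left → 9, Center → 4, Right → 0; minimax = 0.
-3 ≠ 0, so no pure-strategy equilibrium exists.

No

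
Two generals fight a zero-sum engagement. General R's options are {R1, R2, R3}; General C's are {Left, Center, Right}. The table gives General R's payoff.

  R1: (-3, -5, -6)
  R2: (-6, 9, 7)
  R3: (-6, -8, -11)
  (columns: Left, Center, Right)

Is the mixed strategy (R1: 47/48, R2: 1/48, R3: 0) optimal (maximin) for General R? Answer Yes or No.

Against Left this mix gives (47/48)·(-3) + (1/48)·(-6) = -49/16.
Against Center this mix gives (47/48)·(-5) + (1/48)·9 = -113/24.
Against Right this mix gives (47/48)·(-6) + (1/48)·7 = -275/48.
General C will play Right, holding General R to -275/48. Shifting weight toward the row that does better against Right would raise this floor (the equalizing mix achieves -57/16 against both Right and Left), so the proposed strategy is not optimal.

No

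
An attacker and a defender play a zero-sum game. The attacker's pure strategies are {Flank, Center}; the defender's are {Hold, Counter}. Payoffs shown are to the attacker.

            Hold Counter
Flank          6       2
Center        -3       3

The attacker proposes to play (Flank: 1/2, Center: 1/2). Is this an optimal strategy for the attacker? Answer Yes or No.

No

Against Hold this mix gives (1/2)·6 + (1/2)·(-3) = 3/2.
Against Counter this mix gives (1/2)·2 + (1/2)·3 = 5/2.
The defender will play Hold, holding the attacker to 3/2. Shifting weight toward the row that does better against Hold would raise this floor (the equalizing mix achieves 12/5 against both Hold and Counter), so the proposed strategy is not optimal.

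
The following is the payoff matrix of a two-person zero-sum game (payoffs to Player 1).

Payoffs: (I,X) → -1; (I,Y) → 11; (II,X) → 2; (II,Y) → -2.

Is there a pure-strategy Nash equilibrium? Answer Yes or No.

No

Row minima: I → -1, II → -2; maximin = -1.
Column maxima: X → 2, Y → 11; minimax = 2.
-1 ≠ 2, so no pure-strategy equilibrium exists.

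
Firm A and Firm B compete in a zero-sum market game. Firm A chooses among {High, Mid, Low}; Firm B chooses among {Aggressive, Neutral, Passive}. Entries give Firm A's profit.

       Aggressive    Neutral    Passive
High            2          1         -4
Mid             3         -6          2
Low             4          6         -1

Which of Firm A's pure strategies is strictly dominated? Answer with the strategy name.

Low gives a strictly higher payoff than High against every column: 4 > 2, 6 > 1, -1 > -4.
So High is strictly dominated and Firm A never plays it.

High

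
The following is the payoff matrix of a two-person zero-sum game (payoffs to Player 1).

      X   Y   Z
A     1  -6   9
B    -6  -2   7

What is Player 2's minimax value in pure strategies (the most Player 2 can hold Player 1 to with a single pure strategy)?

Column maxima: X → 1, Y → -2, Z → 9.
The smallest of these is -2.

-2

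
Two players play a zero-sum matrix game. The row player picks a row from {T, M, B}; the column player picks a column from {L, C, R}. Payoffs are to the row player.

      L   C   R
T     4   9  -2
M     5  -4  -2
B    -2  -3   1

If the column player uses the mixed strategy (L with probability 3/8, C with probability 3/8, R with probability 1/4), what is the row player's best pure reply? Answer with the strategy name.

T

Expected payoff of T: (3/8)·4 + (3/8)·9 + (1/4)·(-2) = 35/8.
Expected payoff of M: (3/8)·5 + (3/8)·(-4) + (1/4)·(-2) = -1/8.
Expected payoff of B: (3/8)·(-2) + (3/8)·(-3) + (1/4)·1 = -13/8.
The largest is 35/8, so the row player's best response is T.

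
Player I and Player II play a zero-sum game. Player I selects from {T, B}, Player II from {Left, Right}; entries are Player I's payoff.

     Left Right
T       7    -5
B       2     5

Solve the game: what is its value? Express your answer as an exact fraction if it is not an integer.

Row minima: T → -5, B → 2; maximin = 2.
Column maxima: Left → 7, Right → 5; minimax = 5.
2 ≠ 5, so there is no saddle point; optimal play is mixed.
Let Player I play T with probability p. Expected payoff against Left: 7p + 2(1−p) = 5p + 2; against Right: (-5)p + 5(1−p) = −10p + 5.
Setting these equal: 5p + 2 = −10p + 5 ⇒ 15p = 3 ⇒ p = 1/5, and the value is (5)·(1/5) + 2 = 3.
For Player II: with q = P(Left), equating T's and B's payoffs gives 12q − 5 = −3q + 5 ⇒ q = 2/3.

3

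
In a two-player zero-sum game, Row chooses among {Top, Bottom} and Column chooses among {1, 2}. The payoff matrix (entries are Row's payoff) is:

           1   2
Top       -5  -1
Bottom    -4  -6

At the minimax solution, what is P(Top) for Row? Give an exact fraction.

1/3

Row minima: Top → -5, Bottom → -6; maximin = -5.
Column maxima: 1 → -4, 2 → -1; minimax = -4.
-5 ≠ -4, so there is no saddle point; optimal play is mixed.
Let Row play Top with probability p. Expected payoff against 1: (-5)p + (-4)(1−p) = −p − 4; against 2: (-1)p + (-6)(1−p) = 5p − 6.
Setting these equal: −p − 4 = 5p − 6 ⇒ −6p = -2 ⇒ p = 1/3, and the value is (-1)·(1/3) − 4 = -13/3.
For Column: with q = P(1), equating Top's and Bottom's payoffs gives −4q − 1 = 2q − 6 ⇒ q = 5/6.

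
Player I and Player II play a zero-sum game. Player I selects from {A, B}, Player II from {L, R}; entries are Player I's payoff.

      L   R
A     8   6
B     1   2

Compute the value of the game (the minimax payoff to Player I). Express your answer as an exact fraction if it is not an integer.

6

Row minima: A → 6, B → 1; maximin = 6.
Column maxima: L → 8, R → 6; minimax = 6.
Since maximin = minimax = 6, there is a saddle point and the value is 6.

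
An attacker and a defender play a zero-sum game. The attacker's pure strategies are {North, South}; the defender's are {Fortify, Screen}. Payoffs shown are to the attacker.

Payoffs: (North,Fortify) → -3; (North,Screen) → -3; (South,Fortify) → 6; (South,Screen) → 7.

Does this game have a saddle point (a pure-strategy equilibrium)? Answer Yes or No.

Row minima: North → -3, South → 6; maximin = 6.
Column maxima: Fortify → 6, Screen → 7; minimax = 6.
maximin = minimax = 6, so a saddle point exists.

Yes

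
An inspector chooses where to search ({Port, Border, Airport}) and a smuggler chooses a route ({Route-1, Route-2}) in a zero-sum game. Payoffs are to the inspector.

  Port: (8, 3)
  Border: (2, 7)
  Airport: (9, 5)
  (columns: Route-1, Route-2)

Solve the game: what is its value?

53/9

Row minima: Port → 3, Border → 2, Airport → 5; maximin = 5.
Column maxima: Route-1 → 9, Route-2 → 7; minimax = 7.
5 ≠ 7, so there is no saddle point; optimal play is mixed.
Port is strictly dominated by Airport, so the inspector never plays it.
On the remaining 2×2 (Border, Airport vs Route-1, Route-2):
Let the inspector play Border with probability p. Expected payoff against Route-1: 2p + 9(1−p) = −7p + 9; against Route-2: 7p + 5(1−p) = 2p + 5.
Setting these equal: −7p + 9 = 2p + 5 ⇒ −9p = -4 ⇒ p = 4/9, and the value is (-7)·(4/9) + 9 = 53/9.
For the smuggler: with q = P(Route-1), equating Border's and Airport's payoffs gives −5q + 7 = 4q + 5 ⇒ q = 2/9.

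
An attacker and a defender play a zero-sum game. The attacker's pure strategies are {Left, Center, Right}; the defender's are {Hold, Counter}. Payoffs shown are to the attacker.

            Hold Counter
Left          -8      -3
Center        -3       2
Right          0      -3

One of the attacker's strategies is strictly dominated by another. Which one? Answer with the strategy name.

Center gives a strictly higher payoff than Left against every column: -3 > -8, 2 > -3.
So Left is strictly dominated and the attacker never plays it.

Left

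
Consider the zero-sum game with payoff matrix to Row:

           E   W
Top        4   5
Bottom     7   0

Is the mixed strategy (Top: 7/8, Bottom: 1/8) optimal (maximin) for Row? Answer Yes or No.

Yes

Against E this mix gives (7/8)·4 + (1/8)·7 = 35/8.
Against W this mix gives (7/8)·5 + (1/8)·0 = 35/8.
All of Column's active replies (E, W) yield 35/8, and no column does worse for Row. The mix makes Column indifferent and guarantees 35/8, so it is optimal.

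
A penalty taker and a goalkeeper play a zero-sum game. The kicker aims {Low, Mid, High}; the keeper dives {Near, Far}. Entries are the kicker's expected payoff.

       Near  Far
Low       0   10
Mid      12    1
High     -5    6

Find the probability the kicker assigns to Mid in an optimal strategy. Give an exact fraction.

Row minima: Low → 0, Mid → 1, High → -5; maximin = 1.
Column maxima: Near → 12, Far → 10; minimax = 10.
1 ≠ 10, so there is no saddle point; optimal play is mixed.
High is strictly dominated by Low, so the kicker never plays it.
On the remaining 2×2 (Low, Mid vs Near, Far):
Let the kicker play Low with probability p. Expected payoff against Near: 0p + 12(1−p) = −12p + 12; against Far: 10p + 1(1−p) = 9p + 1.
Setting these equal: −12p + 12 = 9p + 1 ⇒ −21p = -11 ⇒ p = 11/21, and the value is (-12)·(11/21) + 12 = 40/7.
For the keeper: with q = P(Near), equating Low's and Mid's payoffs gives −10q + 10 = 11q + 1 ⇒ q = 3/7.

10/21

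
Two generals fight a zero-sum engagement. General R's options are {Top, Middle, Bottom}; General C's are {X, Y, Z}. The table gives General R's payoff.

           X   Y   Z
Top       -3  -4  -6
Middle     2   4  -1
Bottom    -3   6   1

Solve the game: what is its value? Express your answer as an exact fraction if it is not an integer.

-1/7

Row minima: Top → -6, Middle → -1, Bottom → -3; maximin = -1.
Column maxima: X → 2, Y → 6, Z → 1; minimax = 1.
-1 ≠ 1, so there is no saddle point; optimal play is mixed.
Top is strictly dominated by Middle, so General R never plays it.
With Top eliminated, Y is strictly dominated by X (it gives General R strictly more in every remaining row), so General C never plays it.
On the remaining 2×2 (Middle, Bottom vs X, Z):
Let General R play Middle with probability p. Expected payoff against X: 2p + (-3)(1−p) = 5p − 3; against Z: (-1)p + 1(1−p) = −2p + 1.
Setting these equal: 5p − 3 = −2p + 1 ⇒ 7p = 4 ⇒ p = 4/7, and the value is (5)·(4/7) − 3 = -1/7.
For General C: with q = P(X), equating Middle's and Bottom's payoffs gives 3q − 1 = −4q + 1 ⇒ q = 2/7.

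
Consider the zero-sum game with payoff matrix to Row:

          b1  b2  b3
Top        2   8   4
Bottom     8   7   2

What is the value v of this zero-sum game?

Row minima: Top → 2, Bottom → 2; maximin = 2.
Column maxima: b1 → 8, b2 → 8, b3 → 4; minimax = 4.
2 ≠ 4, so there is no saddle point; optimal play is mixed.
b2 is strictly dominated by b3 (it gives Row strictly more in every row), so Column never plays it.
On the remaining 2×2 (Top, Bottom vs b1, b3):
Let Row play Top with probability p. Expected payoff against b1: 2p + 8(1−p) = −6p + 8; against b3: 4p + 2(1−p) = 2p + 2.
Setting these equal: −6p + 8 = 2p + 2 ⇒ −8p = -6 ⇒ p = 3/4, and the value is (-6)·(3/4) + 8 = 7/2.
For Column: with q = P(b1), equating Top's and Bottom's payoffs gives −2q + 4 = 6q + 2 ⇒ q = 1/4.

7/2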